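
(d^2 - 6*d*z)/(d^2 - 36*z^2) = d/(d + 6*z)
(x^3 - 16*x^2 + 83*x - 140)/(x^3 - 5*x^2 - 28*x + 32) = (x^3 - 16*x^2 + 83*x - 140)/(x^3 - 5*x^2 - 28*x + 32)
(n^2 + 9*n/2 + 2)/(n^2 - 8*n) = (n^2 + 9*n/2 + 2)/(n*(n - 8))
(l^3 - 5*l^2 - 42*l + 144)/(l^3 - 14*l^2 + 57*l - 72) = (l + 6)/(l - 3)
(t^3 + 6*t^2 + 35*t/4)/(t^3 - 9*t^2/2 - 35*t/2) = (t + 7/2)/(t - 7)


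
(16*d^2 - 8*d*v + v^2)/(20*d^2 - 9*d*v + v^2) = (-4*d + v)/(-5*d + v)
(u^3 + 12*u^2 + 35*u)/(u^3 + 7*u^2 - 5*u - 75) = u*(u + 7)/(u^2 + 2*u - 15)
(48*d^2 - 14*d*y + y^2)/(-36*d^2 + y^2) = (-8*d + y)/(6*d + y)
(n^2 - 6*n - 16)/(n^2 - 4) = (n - 8)/(n - 2)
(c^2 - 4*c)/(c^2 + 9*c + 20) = c*(c - 4)/(c^2 + 9*c + 20)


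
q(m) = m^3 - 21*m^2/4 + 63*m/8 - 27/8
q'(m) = 3*m^2 - 21*m/2 + 63/8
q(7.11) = 146.64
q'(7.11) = 84.88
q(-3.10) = -108.03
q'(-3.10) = 69.26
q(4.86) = 25.69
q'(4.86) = 27.70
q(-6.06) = -466.44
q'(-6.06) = 181.68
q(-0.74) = -12.48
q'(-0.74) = 17.29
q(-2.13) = -53.63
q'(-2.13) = 43.85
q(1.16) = 0.26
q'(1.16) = -0.27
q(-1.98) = -47.31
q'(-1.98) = 40.43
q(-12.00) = -2581.88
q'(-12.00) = 565.88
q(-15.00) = -4677.75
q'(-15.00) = 840.38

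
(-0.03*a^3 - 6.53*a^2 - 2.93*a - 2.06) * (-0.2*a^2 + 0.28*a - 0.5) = 0.006*a^5 + 1.2976*a^4 - 1.2274*a^3 + 2.8566*a^2 + 0.8882*a + 1.03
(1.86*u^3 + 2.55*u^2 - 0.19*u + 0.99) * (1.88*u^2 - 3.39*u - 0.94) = 3.4968*u^5 - 1.5114*u^4 - 10.7501*u^3 + 0.1083*u^2 - 3.1775*u - 0.9306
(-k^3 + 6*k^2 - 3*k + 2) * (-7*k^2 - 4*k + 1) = 7*k^5 - 38*k^4 - 4*k^3 + 4*k^2 - 11*k + 2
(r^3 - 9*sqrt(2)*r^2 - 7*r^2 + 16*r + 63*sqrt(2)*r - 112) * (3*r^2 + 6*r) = 3*r^5 - 27*sqrt(2)*r^4 - 15*r^4 + 6*r^3 + 135*sqrt(2)*r^3 - 240*r^2 + 378*sqrt(2)*r^2 - 672*r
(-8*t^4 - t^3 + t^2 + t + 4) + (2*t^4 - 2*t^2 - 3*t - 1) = -6*t^4 - t^3 - t^2 - 2*t + 3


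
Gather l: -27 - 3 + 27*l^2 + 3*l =27*l^2 + 3*l - 30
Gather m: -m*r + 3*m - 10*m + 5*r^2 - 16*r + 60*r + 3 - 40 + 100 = m*(-r - 7) + 5*r^2 + 44*r + 63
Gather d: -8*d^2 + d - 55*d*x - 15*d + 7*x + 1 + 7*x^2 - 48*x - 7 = -8*d^2 + d*(-55*x - 14) + 7*x^2 - 41*x - 6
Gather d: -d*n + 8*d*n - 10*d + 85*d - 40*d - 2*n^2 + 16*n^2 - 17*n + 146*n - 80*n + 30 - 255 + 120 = d*(7*n + 35) + 14*n^2 + 49*n - 105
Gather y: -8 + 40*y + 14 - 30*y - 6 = 10*y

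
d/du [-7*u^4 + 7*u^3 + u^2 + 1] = u*(-28*u^2 + 21*u + 2)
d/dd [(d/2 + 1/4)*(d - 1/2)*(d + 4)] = 3*d^2/2 + 4*d - 1/8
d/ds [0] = 0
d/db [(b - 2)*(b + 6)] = 2*b + 4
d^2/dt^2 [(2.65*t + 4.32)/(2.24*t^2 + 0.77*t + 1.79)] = ((2.65*t + 4.32)*(4.48*t + 0.77)*(8.96*t + 1.54) - (35.616*t + 23.4346)*(2.24*t^2 + 0.77*t + 1.79))/(2.24*t^2 + 0.77*t + 1.79)^3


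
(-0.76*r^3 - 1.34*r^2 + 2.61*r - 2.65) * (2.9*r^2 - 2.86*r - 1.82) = -2.204*r^5 - 1.7124*r^4 + 12.7846*r^3 - 12.7108*r^2 + 2.8288*r + 4.823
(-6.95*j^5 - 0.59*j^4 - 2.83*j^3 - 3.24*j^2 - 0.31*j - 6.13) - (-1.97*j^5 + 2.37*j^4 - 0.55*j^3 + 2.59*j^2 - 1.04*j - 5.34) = -4.98*j^5 - 2.96*j^4 - 2.28*j^3 - 5.83*j^2 + 0.73*j - 0.79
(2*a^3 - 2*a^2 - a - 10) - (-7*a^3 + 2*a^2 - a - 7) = 9*a^3 - 4*a^2 - 3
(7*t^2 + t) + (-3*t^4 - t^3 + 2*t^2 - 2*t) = -3*t^4 - t^3 + 9*t^2 - t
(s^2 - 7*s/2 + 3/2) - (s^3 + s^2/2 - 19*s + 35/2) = -s^3 + s^2/2 + 31*s/2 - 16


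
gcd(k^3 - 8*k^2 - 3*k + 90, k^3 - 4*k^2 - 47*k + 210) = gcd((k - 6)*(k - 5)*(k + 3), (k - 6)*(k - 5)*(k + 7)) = k^2 - 11*k + 30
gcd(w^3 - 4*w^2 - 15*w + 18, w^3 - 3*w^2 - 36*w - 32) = 1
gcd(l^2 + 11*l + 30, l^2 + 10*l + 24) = l + 6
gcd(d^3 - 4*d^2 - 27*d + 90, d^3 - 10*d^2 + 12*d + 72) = d - 6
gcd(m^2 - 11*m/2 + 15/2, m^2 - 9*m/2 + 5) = m - 5/2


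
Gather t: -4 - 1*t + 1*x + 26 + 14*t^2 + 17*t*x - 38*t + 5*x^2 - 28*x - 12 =14*t^2 + t*(17*x - 39) + 5*x^2 - 27*x + 10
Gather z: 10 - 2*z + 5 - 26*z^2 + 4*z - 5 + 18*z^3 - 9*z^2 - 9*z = 18*z^3 - 35*z^2 - 7*z + 10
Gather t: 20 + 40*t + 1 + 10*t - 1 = 50*t + 20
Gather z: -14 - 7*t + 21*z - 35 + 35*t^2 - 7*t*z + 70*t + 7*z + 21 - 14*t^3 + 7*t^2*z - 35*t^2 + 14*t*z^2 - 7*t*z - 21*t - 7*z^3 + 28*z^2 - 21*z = -14*t^3 + 42*t - 7*z^3 + z^2*(14*t + 28) + z*(7*t^2 - 14*t + 7) - 28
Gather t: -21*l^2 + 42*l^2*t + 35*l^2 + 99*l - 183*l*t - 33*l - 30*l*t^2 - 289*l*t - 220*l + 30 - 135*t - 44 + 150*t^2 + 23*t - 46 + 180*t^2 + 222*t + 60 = 14*l^2 - 154*l + t^2*(330 - 30*l) + t*(42*l^2 - 472*l + 110)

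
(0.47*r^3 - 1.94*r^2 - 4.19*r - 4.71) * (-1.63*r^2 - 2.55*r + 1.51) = -0.7661*r^5 + 1.9637*r^4 + 12.4864*r^3 + 15.4324*r^2 + 5.6836*r - 7.1121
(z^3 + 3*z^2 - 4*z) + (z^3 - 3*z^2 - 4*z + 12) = 2*z^3 - 8*z + 12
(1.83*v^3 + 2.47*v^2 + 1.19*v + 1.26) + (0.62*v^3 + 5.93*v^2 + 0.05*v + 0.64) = 2.45*v^3 + 8.4*v^2 + 1.24*v + 1.9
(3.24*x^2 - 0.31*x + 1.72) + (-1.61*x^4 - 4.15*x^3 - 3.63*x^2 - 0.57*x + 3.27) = -1.61*x^4 - 4.15*x^3 - 0.39*x^2 - 0.88*x + 4.99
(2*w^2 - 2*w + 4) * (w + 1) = 2*w^3 + 2*w + 4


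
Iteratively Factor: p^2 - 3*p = (p - 3)*(p)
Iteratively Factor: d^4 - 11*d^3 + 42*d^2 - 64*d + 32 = (d - 2)*(d^3 - 9*d^2 + 24*d - 16) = (d - 2)*(d - 1)*(d^2 - 8*d + 16) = (d - 4)*(d - 2)*(d - 1)*(d - 4)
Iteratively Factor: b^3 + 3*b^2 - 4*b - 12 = (b + 2)*(b^2 + b - 6) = (b + 2)*(b + 3)*(b - 2)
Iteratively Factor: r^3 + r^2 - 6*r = (r)*(r^2 + r - 6) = r*(r + 3)*(r - 2)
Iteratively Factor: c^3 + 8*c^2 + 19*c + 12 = (c + 1)*(c^2 + 7*c + 12) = (c + 1)*(c + 3)*(c + 4)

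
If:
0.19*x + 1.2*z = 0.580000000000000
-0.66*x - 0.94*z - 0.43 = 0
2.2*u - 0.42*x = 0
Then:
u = -0.33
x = -1.73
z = 0.76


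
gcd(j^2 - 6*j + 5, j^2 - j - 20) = j - 5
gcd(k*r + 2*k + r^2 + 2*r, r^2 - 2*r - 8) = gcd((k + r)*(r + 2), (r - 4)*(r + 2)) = r + 2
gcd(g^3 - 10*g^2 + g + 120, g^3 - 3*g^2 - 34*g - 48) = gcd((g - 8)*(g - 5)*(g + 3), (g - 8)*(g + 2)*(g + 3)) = g^2 - 5*g - 24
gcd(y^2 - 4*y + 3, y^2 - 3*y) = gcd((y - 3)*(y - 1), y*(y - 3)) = y - 3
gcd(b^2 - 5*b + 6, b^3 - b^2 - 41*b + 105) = b - 3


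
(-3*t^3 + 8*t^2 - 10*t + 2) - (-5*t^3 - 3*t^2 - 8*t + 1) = 2*t^3 + 11*t^2 - 2*t + 1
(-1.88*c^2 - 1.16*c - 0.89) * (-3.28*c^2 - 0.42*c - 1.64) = 6.1664*c^4 + 4.5944*c^3 + 6.4896*c^2 + 2.2762*c + 1.4596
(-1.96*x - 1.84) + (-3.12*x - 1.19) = -5.08*x - 3.03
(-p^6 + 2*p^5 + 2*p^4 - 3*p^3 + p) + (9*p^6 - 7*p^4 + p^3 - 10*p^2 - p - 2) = 8*p^6 + 2*p^5 - 5*p^4 - 2*p^3 - 10*p^2 - 2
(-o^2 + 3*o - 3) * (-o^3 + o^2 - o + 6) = o^5 - 4*o^4 + 7*o^3 - 12*o^2 + 21*o - 18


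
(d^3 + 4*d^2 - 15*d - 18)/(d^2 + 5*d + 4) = (d^2 + 3*d - 18)/(d + 4)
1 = 1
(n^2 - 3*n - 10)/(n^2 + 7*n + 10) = (n - 5)/(n + 5)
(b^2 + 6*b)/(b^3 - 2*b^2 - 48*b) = 1/(b - 8)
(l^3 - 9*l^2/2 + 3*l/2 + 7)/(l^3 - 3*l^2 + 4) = (l - 7/2)/(l - 2)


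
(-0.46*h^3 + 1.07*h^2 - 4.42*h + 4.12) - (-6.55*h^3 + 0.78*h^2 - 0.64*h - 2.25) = 6.09*h^3 + 0.29*h^2 - 3.78*h + 6.37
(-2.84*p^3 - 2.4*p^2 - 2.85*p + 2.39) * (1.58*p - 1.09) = -4.4872*p^4 - 0.6964*p^3 - 1.887*p^2 + 6.8827*p - 2.6051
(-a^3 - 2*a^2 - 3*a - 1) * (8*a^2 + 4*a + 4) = -8*a^5 - 20*a^4 - 36*a^3 - 28*a^2 - 16*a - 4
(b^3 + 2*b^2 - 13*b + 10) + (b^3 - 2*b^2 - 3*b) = 2*b^3 - 16*b + 10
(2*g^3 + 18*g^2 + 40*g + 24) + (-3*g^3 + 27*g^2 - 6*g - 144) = -g^3 + 45*g^2 + 34*g - 120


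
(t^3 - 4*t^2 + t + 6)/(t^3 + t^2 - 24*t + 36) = (t + 1)/(t + 6)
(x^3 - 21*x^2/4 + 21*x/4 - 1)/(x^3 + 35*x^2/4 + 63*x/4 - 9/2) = (x^2 - 5*x + 4)/(x^2 + 9*x + 18)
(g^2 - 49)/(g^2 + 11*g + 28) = (g - 7)/(g + 4)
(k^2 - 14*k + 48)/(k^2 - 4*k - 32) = (k - 6)/(k + 4)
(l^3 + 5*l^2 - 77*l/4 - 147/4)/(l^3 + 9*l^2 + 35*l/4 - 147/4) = (4*l^2 - 8*l - 21)/(4*l^2 + 8*l - 21)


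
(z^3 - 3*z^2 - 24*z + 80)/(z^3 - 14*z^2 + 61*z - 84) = (z^2 + z - 20)/(z^2 - 10*z + 21)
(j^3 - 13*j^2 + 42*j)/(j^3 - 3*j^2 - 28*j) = (j - 6)/(j + 4)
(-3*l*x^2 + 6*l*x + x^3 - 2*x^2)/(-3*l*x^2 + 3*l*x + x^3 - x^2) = (x - 2)/(x - 1)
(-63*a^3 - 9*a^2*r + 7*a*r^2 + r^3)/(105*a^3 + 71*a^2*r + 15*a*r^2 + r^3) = (-3*a + r)/(5*a + r)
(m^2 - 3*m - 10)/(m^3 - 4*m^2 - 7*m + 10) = 1/(m - 1)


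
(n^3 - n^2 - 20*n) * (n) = n^4 - n^3 - 20*n^2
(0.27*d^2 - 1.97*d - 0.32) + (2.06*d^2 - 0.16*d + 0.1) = 2.33*d^2 - 2.13*d - 0.22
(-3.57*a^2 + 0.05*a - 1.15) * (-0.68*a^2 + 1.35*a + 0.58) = 2.4276*a^4 - 4.8535*a^3 - 1.2211*a^2 - 1.5235*a - 0.667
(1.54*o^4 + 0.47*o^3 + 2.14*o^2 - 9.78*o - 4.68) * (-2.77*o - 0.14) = -4.2658*o^5 - 1.5175*o^4 - 5.9936*o^3 + 26.791*o^2 + 14.3328*o + 0.6552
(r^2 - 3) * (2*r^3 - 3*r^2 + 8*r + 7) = 2*r^5 - 3*r^4 + 2*r^3 + 16*r^2 - 24*r - 21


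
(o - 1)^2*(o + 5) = o^3 + 3*o^2 - 9*o + 5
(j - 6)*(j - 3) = j^2 - 9*j + 18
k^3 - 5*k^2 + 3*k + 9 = (k - 3)^2*(k + 1)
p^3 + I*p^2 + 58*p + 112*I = (p - 8*I)*(p + 2*I)*(p + 7*I)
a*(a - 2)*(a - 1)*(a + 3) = a^4 - 7*a^2 + 6*a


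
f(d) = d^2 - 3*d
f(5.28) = 12.04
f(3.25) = 0.81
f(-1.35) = 5.87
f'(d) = 2*d - 3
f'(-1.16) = -5.32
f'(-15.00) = -33.00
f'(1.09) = -0.82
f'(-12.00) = -27.00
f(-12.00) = 180.00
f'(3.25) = 3.50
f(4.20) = 5.04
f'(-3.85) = -10.70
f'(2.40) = 1.80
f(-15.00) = 270.00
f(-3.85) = 26.37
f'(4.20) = 5.40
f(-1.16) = 4.83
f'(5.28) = 7.56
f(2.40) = -1.44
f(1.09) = -2.08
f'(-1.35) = -5.70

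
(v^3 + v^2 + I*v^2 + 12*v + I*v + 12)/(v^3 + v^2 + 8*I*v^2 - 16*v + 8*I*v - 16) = (v - 3*I)/(v + 4*I)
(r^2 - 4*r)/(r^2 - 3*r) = (r - 4)/(r - 3)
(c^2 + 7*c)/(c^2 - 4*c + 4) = c*(c + 7)/(c^2 - 4*c + 4)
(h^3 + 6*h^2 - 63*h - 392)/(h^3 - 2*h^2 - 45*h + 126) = (h^2 - h - 56)/(h^2 - 9*h + 18)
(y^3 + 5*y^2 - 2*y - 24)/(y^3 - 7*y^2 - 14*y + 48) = (y + 4)/(y - 8)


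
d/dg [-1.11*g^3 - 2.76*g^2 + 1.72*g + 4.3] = -3.33*g^2 - 5.52*g + 1.72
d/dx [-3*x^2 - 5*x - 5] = -6*x - 5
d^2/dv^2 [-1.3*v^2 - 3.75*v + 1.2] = -2.60000000000000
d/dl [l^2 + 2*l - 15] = 2*l + 2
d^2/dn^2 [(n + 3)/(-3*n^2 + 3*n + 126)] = 2*((n + 3)*(2*n - 1)^2 + (3*n + 2)*(-n^2 + n + 42))/(3*(-n^2 + n + 42)^3)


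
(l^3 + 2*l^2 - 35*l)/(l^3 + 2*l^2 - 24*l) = (l^2 + 2*l - 35)/(l^2 + 2*l - 24)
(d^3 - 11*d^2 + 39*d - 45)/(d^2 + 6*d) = (d^3 - 11*d^2 + 39*d - 45)/(d*(d + 6))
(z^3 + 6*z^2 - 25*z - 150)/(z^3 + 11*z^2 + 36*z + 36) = (z^2 - 25)/(z^2 + 5*z + 6)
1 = 1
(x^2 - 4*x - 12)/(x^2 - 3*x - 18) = (x + 2)/(x + 3)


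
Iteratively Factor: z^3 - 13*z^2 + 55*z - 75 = (z - 5)*(z^2 - 8*z + 15) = (z - 5)^2*(z - 3)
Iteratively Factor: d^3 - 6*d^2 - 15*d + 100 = (d + 4)*(d^2 - 10*d + 25) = (d - 5)*(d + 4)*(d - 5)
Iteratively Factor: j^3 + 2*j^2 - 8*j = (j - 2)*(j^2 + 4*j) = (j - 2)*(j + 4)*(j)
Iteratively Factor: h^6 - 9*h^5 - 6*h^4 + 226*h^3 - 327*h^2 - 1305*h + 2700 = (h - 5)*(h^5 - 4*h^4 - 26*h^3 + 96*h^2 + 153*h - 540) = (h - 5)^2*(h^4 + h^3 - 21*h^2 - 9*h + 108) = (h - 5)^2*(h + 3)*(h^3 - 2*h^2 - 15*h + 36) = (h - 5)^2*(h - 3)*(h + 3)*(h^2 + h - 12) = (h - 5)^2*(h - 3)^2*(h + 3)*(h + 4)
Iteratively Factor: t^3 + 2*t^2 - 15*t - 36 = (t + 3)*(t^2 - t - 12) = (t - 4)*(t + 3)*(t + 3)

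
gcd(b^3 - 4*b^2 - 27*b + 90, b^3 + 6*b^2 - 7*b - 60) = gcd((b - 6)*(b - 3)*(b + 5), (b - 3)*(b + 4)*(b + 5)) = b^2 + 2*b - 15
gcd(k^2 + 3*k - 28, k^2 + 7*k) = k + 7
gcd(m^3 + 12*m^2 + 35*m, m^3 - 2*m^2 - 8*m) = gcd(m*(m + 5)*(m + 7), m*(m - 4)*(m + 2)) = m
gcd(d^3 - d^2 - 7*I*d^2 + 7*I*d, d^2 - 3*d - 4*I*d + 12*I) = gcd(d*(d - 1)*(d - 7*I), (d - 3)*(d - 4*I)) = 1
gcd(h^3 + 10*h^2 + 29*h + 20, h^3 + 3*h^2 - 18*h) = 1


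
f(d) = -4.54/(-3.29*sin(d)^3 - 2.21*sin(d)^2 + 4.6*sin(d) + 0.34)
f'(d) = -4.54*(9.87*sin(d)^2*cos(d) + 4.42*sin(d)*cos(d) - 4.6*cos(d))/(-3.29*sin(d)^3 - 2.21*sin(d)^2 + 4.6*sin(d) + 0.34)^2 = (-44.8098*sin(d)^2 - 20.0668*sin(d) + 20.884)*cos(d)/(3.29*sin(d)^3 + 2.21*sin(d)^2 - 4.6*sin(d) - 0.34)^2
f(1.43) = 9.76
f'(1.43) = -27.81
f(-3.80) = -2.89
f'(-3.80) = 2.61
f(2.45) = -2.98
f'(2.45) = 3.37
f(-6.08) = -3.94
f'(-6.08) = 11.09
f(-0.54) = 2.10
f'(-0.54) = 3.55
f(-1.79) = 1.42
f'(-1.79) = 0.05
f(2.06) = -10.92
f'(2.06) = 86.33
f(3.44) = 4.05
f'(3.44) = -17.46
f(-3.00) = 13.20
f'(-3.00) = -191.03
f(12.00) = 2.01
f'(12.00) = 3.11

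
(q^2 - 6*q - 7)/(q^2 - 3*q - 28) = (q + 1)/(q + 4)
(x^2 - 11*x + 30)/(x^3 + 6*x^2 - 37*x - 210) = (x - 5)/(x^2 + 12*x + 35)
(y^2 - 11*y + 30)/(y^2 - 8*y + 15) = (y - 6)/(y - 3)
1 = 1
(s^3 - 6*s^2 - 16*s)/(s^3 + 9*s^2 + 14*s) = (s - 8)/(s + 7)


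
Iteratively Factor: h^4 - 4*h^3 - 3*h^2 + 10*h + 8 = (h - 2)*(h^3 - 2*h^2 - 7*h - 4) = (h - 2)*(h + 1)*(h^2 - 3*h - 4) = (h - 2)*(h + 1)^2*(h - 4)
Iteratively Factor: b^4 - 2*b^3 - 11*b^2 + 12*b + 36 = (b - 3)*(b^3 + b^2 - 8*b - 12) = (b - 3)^2*(b^2 + 4*b + 4) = (b - 3)^2*(b + 2)*(b + 2)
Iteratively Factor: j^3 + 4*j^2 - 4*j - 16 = (j + 2)*(j^2 + 2*j - 8) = (j + 2)*(j + 4)*(j - 2)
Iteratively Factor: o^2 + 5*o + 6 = (o + 2)*(o + 3)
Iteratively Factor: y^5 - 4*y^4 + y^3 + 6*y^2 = (y - 2)*(y^4 - 2*y^3 - 3*y^2) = (y - 3)*(y - 2)*(y^3 + y^2) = (y - 3)*(y - 2)*(y + 1)*(y^2) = y*(y - 3)*(y - 2)*(y + 1)*(y)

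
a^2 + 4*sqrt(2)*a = a*(a + 4*sqrt(2))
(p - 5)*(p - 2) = p^2 - 7*p + 10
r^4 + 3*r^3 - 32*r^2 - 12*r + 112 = (r - 4)*(r - 2)*(r + 2)*(r + 7)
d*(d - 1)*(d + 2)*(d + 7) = d^4 + 8*d^3 + 5*d^2 - 14*d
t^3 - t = t*(t - 1)*(t + 1)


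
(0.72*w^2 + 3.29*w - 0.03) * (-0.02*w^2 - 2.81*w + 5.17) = -0.0144*w^4 - 2.089*w^3 - 5.5219*w^2 + 17.0936*w - 0.1551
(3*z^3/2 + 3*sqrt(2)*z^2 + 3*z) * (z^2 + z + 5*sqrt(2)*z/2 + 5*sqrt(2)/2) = 3*z^5/2 + 3*z^4/2 + 27*sqrt(2)*z^4/4 + 27*sqrt(2)*z^3/4 + 18*z^3 + 15*sqrt(2)*z^2/2 + 18*z^2 + 15*sqrt(2)*z/2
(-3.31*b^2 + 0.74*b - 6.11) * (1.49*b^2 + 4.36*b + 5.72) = -4.9319*b^4 - 13.329*b^3 - 24.8107*b^2 - 22.4068*b - 34.9492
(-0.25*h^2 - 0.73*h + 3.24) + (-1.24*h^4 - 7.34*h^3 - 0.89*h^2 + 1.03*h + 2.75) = -1.24*h^4 - 7.34*h^3 - 1.14*h^2 + 0.3*h + 5.99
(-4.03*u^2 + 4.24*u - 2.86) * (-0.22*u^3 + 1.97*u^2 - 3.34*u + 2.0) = 0.8866*u^5 - 8.8719*u^4 + 22.4422*u^3 - 27.8558*u^2 + 18.0324*u - 5.72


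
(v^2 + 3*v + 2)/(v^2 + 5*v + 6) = (v + 1)/(v + 3)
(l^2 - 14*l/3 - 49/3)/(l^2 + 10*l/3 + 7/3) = (l - 7)/(l + 1)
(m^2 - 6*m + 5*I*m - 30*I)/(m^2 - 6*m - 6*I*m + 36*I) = (m + 5*I)/(m - 6*I)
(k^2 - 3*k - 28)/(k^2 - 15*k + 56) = (k + 4)/(k - 8)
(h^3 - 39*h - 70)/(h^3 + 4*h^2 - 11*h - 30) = (h - 7)/(h - 3)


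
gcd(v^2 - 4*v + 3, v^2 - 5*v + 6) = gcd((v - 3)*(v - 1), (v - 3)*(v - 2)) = v - 3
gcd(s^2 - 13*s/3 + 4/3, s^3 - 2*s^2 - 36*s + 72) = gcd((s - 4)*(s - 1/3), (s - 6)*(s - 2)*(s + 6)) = 1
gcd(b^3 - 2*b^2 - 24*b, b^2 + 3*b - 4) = b + 4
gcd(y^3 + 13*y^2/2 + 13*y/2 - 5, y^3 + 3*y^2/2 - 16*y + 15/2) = y^2 + 9*y/2 - 5/2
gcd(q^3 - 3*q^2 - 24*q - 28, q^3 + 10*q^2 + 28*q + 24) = q^2 + 4*q + 4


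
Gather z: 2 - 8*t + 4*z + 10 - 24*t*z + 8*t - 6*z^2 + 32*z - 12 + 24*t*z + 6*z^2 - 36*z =0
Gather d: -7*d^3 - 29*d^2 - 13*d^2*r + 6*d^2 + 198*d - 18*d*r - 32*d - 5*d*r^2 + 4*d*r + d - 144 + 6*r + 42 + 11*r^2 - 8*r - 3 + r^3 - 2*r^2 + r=-7*d^3 + d^2*(-13*r - 23) + d*(-5*r^2 - 14*r + 167) + r^3 + 9*r^2 - r - 105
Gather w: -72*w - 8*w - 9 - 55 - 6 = -80*w - 70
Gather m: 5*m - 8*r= 5*m - 8*r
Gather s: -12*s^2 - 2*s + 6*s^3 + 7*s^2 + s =6*s^3 - 5*s^2 - s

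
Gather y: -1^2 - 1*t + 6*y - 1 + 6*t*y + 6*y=-t + y*(6*t + 12) - 2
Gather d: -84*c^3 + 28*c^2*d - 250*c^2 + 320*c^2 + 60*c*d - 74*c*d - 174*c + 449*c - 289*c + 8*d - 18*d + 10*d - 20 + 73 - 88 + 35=-84*c^3 + 70*c^2 - 14*c + d*(28*c^2 - 14*c)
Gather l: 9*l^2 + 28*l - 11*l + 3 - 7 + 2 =9*l^2 + 17*l - 2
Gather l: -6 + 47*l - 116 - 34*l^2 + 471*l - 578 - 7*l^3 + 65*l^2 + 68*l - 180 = -7*l^3 + 31*l^2 + 586*l - 880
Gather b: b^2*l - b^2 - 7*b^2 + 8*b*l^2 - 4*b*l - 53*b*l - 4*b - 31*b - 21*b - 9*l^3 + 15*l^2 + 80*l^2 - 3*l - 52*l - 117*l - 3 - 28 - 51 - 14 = b^2*(l - 8) + b*(8*l^2 - 57*l - 56) - 9*l^3 + 95*l^2 - 172*l - 96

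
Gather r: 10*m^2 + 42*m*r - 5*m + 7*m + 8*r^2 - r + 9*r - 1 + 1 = 10*m^2 + 2*m + 8*r^2 + r*(42*m + 8)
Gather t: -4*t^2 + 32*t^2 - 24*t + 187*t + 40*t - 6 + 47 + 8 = 28*t^2 + 203*t + 49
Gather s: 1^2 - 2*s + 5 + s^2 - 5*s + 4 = s^2 - 7*s + 10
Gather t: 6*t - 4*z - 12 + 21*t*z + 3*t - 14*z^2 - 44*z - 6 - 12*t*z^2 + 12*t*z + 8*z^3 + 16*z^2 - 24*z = t*(-12*z^2 + 33*z + 9) + 8*z^3 + 2*z^2 - 72*z - 18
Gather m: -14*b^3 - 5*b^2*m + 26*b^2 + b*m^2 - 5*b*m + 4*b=-14*b^3 + 26*b^2 + b*m^2 + 4*b + m*(-5*b^2 - 5*b)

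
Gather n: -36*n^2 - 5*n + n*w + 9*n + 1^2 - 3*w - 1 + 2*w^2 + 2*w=-36*n^2 + n*(w + 4) + 2*w^2 - w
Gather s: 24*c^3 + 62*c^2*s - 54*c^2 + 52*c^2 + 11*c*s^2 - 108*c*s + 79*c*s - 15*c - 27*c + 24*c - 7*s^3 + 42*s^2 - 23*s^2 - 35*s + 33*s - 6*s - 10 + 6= 24*c^3 - 2*c^2 - 18*c - 7*s^3 + s^2*(11*c + 19) + s*(62*c^2 - 29*c - 8) - 4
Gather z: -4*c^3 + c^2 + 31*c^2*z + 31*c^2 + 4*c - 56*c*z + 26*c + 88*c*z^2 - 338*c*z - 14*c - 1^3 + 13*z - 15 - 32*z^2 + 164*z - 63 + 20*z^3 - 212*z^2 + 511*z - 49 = -4*c^3 + 32*c^2 + 16*c + 20*z^3 + z^2*(88*c - 244) + z*(31*c^2 - 394*c + 688) - 128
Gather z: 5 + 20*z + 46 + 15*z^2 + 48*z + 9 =15*z^2 + 68*z + 60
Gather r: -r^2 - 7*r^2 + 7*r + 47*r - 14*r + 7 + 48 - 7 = -8*r^2 + 40*r + 48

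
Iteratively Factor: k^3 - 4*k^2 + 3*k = (k - 3)*(k^2 - k) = (k - 3)*(k - 1)*(k)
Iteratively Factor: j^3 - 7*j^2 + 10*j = (j - 2)*(j^2 - 5*j) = (j - 5)*(j - 2)*(j)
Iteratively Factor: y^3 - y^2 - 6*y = (y + 2)*(y^2 - 3*y) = y*(y + 2)*(y - 3)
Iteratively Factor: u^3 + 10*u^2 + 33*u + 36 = (u + 4)*(u^2 + 6*u + 9) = (u + 3)*(u + 4)*(u + 3)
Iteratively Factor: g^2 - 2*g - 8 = (g - 4)*(g + 2)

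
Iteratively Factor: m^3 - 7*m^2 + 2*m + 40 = (m - 4)*(m^2 - 3*m - 10) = (m - 5)*(m - 4)*(m + 2)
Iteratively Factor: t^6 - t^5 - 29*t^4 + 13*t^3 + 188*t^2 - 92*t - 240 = (t + 3)*(t^5 - 4*t^4 - 17*t^3 + 64*t^2 - 4*t - 80) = (t - 2)*(t + 3)*(t^4 - 2*t^3 - 21*t^2 + 22*t + 40) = (t - 2)*(t + 3)*(t + 4)*(t^3 - 6*t^2 + 3*t + 10) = (t - 2)*(t + 1)*(t + 3)*(t + 4)*(t^2 - 7*t + 10) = (t - 2)^2*(t + 1)*(t + 3)*(t + 4)*(t - 5)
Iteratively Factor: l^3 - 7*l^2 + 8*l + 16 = (l - 4)*(l^2 - 3*l - 4) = (l - 4)*(l + 1)*(l - 4)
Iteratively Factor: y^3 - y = (y - 1)*(y^2 + y) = (y - 1)*(y + 1)*(y)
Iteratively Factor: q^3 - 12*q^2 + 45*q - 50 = (q - 5)*(q^2 - 7*q + 10) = (q - 5)^2*(q - 2)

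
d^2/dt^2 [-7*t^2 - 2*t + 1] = -14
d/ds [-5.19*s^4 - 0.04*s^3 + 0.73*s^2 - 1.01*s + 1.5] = -20.76*s^3 - 0.12*s^2 + 1.46*s - 1.01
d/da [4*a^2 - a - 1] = 8*a - 1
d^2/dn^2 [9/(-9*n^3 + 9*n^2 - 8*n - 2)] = 18*(9*(3*n - 1)*(9*n^3 - 9*n^2 + 8*n + 2) - (27*n^2 - 18*n + 8)^2)/(9*n^3 - 9*n^2 + 8*n + 2)^3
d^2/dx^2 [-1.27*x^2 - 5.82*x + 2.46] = -2.54000000000000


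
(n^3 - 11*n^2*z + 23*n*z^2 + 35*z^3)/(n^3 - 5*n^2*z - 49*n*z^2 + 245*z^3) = (n + z)/(n + 7*z)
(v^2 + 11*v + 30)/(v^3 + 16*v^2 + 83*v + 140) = (v + 6)/(v^2 + 11*v + 28)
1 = 1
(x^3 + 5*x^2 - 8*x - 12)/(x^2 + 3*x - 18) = (x^2 - x - 2)/(x - 3)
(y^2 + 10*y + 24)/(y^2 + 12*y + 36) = (y + 4)/(y + 6)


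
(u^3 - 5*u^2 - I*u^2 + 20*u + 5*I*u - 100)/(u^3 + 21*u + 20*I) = (u - 5)/(u + I)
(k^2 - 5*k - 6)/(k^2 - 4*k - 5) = (k - 6)/(k - 5)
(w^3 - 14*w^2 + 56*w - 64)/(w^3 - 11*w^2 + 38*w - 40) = (w - 8)/(w - 5)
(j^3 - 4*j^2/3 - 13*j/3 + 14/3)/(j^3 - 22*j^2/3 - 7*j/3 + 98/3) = (j - 1)/(j - 7)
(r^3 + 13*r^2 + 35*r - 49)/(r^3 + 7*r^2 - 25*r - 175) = (r^2 + 6*r - 7)/(r^2 - 25)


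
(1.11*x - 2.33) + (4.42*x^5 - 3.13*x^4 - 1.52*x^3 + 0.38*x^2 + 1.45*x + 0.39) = 4.42*x^5 - 3.13*x^4 - 1.52*x^3 + 0.38*x^2 + 2.56*x - 1.94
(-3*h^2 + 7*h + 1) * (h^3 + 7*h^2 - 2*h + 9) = -3*h^5 - 14*h^4 + 56*h^3 - 34*h^2 + 61*h + 9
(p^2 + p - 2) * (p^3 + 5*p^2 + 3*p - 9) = p^5 + 6*p^4 + 6*p^3 - 16*p^2 - 15*p + 18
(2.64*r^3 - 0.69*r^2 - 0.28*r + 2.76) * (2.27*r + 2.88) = 5.9928*r^4 + 6.0369*r^3 - 2.6228*r^2 + 5.4588*r + 7.9488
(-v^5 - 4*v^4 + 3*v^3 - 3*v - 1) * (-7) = 7*v^5 + 28*v^4 - 21*v^3 + 21*v + 7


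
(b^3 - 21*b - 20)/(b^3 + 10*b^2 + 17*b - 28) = (b^2 - 4*b - 5)/(b^2 + 6*b - 7)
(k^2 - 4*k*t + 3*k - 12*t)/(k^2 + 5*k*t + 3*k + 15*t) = (k - 4*t)/(k + 5*t)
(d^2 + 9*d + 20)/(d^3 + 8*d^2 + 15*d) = (d + 4)/(d*(d + 3))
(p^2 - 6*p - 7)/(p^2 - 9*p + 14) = (p + 1)/(p - 2)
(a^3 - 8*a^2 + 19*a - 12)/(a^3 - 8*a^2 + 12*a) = (a^3 - 8*a^2 + 19*a - 12)/(a*(a^2 - 8*a + 12))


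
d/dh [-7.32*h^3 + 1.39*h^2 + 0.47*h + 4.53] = -21.96*h^2 + 2.78*h + 0.47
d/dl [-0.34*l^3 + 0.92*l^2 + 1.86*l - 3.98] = -1.02*l^2 + 1.84*l + 1.86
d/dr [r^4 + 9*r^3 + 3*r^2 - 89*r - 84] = 4*r^3 + 27*r^2 + 6*r - 89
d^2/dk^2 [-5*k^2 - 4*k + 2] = -10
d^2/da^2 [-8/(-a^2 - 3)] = 48*(a^2 - 1)/(a^2 + 3)^3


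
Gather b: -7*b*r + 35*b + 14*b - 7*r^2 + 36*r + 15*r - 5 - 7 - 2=b*(49 - 7*r) - 7*r^2 + 51*r - 14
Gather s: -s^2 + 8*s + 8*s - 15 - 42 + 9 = -s^2 + 16*s - 48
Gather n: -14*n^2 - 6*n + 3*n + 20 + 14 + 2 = -14*n^2 - 3*n + 36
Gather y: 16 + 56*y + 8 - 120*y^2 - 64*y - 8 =-120*y^2 - 8*y + 16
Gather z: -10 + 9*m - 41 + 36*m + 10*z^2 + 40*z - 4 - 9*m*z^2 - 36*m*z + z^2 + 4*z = 45*m + z^2*(11 - 9*m) + z*(44 - 36*m) - 55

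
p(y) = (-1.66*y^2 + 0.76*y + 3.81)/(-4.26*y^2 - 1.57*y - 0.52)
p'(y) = (0.76 - 3.32*y)/(-4.26*y^2 - 1.57*y - 0.52) + (8.52*y + 1.57)*(-1.66*y^2 + 0.76*y + 3.81)/(-4.26*y^2 - 1.57*y - 0.52)^2 = (5.8438*y^2 + 34.1876*y + 5.5865)/(18.1476*y^4 + 13.3764*y^3 + 6.8953*y^2 + 1.6328*y + 0.2704)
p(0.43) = -1.93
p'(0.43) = 5.44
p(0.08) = -5.74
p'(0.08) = 18.46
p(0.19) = -4.01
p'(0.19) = 13.01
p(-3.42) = 0.40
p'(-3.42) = -0.02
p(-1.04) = -0.35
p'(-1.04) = -1.94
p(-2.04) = 0.31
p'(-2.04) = -0.18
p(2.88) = 0.19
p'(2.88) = 0.09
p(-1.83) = 0.26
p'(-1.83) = -0.26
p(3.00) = 0.20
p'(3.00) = 0.08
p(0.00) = -7.33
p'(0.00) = 20.66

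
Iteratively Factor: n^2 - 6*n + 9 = (n - 3)*(n - 3)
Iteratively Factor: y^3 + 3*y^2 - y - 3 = (y - 1)*(y^2 + 4*y + 3) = (y - 1)*(y + 3)*(y + 1)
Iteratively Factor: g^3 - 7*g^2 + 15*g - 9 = (g - 1)*(g^2 - 6*g + 9) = (g - 3)*(g - 1)*(g - 3)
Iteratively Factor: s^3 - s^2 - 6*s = (s)*(s^2 - s - 6) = s*(s + 2)*(s - 3)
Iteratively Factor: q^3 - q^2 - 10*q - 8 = (q - 4)*(q^2 + 3*q + 2) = (q - 4)*(q + 1)*(q + 2)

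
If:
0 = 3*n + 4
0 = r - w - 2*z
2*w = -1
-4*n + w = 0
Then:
No Solution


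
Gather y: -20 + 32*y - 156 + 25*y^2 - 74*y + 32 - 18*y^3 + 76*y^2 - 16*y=-18*y^3 + 101*y^2 - 58*y - 144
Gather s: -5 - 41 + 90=44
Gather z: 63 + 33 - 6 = 90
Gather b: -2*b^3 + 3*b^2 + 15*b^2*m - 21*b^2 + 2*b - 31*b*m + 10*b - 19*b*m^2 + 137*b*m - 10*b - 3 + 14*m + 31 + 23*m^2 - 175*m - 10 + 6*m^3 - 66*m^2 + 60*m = -2*b^3 + b^2*(15*m - 18) + b*(-19*m^2 + 106*m + 2) + 6*m^3 - 43*m^2 - 101*m + 18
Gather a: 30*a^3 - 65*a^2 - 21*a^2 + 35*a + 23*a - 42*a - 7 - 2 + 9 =30*a^3 - 86*a^2 + 16*a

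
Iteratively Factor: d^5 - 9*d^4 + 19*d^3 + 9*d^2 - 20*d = (d - 4)*(d^4 - 5*d^3 - d^2 + 5*d) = d*(d - 4)*(d^3 - 5*d^2 - d + 5) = d*(d - 4)*(d - 1)*(d^2 - 4*d - 5) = d*(d - 4)*(d - 1)*(d + 1)*(d - 5)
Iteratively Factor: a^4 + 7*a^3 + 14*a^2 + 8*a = (a + 4)*(a^3 + 3*a^2 + 2*a) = (a + 2)*(a + 4)*(a^2 + a) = a*(a + 2)*(a + 4)*(a + 1)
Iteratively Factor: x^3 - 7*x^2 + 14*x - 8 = (x - 2)*(x^2 - 5*x + 4) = (x - 2)*(x - 1)*(x - 4)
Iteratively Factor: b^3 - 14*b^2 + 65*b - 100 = (b - 5)*(b^2 - 9*b + 20) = (b - 5)*(b - 4)*(b - 5)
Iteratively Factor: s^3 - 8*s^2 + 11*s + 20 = (s - 5)*(s^2 - 3*s - 4) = (s - 5)*(s - 4)*(s + 1)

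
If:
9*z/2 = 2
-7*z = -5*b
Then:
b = 28/45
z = 4/9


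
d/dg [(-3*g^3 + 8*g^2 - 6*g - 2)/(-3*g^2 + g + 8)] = (9*g^4 - 6*g^3 - 82*g^2 + 116*g - 46)/(9*g^4 - 6*g^3 - 47*g^2 + 16*g + 64)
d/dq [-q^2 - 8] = -2*q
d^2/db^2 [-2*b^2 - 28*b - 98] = -4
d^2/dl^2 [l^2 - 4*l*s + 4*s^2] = 2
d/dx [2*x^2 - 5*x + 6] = 4*x - 5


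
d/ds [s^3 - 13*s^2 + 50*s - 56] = 3*s^2 - 26*s + 50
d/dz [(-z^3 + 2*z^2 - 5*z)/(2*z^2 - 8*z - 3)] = (-2*z^4 + 16*z^3 + 3*z^2 - 12*z + 15)/(4*z^4 - 32*z^3 + 52*z^2 + 48*z + 9)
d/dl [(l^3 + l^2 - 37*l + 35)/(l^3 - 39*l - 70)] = (-l^4 - 4*l^3 - 354*l^2 - 140*l + 3955)/(l^6 - 78*l^4 - 140*l^3 + 1521*l^2 + 5460*l + 4900)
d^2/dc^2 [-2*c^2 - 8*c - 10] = -4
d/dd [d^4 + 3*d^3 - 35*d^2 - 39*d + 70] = 4*d^3 + 9*d^2 - 70*d - 39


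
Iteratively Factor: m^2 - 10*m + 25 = (m - 5)*(m - 5)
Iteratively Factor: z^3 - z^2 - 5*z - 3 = (z + 1)*(z^2 - 2*z - 3) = (z - 3)*(z + 1)*(z + 1)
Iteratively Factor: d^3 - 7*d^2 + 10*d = (d - 2)*(d^2 - 5*d) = d*(d - 2)*(d - 5)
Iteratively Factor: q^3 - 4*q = (q - 2)*(q^2 + 2*q) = (q - 2)*(q + 2)*(q)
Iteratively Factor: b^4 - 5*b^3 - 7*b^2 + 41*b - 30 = (b + 3)*(b^3 - 8*b^2 + 17*b - 10) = (b - 5)*(b + 3)*(b^2 - 3*b + 2) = (b - 5)*(b - 2)*(b + 3)*(b - 1)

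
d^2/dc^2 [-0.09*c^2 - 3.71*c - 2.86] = -0.180000000000000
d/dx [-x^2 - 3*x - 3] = -2*x - 3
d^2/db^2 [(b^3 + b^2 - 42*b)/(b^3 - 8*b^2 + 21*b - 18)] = 18*(b^4 - 15*b^3 + 18*b^2 + 108*b - 192)/(b^7 - 18*b^6 + 138*b^5 - 584*b^4 + 1473*b^3 - 2214*b^2 + 1836*b - 648)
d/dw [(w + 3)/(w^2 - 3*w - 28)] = (w^2 - 3*w - (w + 3)*(2*w - 3) - 28)/(-w^2 + 3*w + 28)^2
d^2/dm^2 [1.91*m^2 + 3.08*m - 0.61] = 3.82000000000000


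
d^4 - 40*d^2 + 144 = (d - 6)*(d - 2)*(d + 2)*(d + 6)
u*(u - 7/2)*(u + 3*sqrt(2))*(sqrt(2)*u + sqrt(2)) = sqrt(2)*u^4 - 5*sqrt(2)*u^3/2 + 6*u^3 - 15*u^2 - 7*sqrt(2)*u^2/2 - 21*u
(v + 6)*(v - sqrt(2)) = v^2 - sqrt(2)*v + 6*v - 6*sqrt(2)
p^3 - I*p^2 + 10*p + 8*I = (p - 4*I)*(p + I)*(p + 2*I)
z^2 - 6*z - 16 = (z - 8)*(z + 2)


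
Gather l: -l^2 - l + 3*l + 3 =-l^2 + 2*l + 3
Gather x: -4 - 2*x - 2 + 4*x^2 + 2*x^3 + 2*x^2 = 2*x^3 + 6*x^2 - 2*x - 6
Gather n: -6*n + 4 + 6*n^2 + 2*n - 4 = 6*n^2 - 4*n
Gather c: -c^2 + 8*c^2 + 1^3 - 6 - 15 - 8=7*c^2 - 28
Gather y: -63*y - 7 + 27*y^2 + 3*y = 27*y^2 - 60*y - 7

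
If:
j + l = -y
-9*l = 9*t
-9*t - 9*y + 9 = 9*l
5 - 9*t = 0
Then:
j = -4/9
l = -5/9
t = 5/9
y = 1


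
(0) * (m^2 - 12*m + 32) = 0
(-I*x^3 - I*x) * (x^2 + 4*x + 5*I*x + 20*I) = -I*x^5 + 5*x^4 - 4*I*x^4 + 20*x^3 - I*x^3 + 5*x^2 - 4*I*x^2 + 20*x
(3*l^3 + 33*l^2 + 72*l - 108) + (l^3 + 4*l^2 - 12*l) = 4*l^3 + 37*l^2 + 60*l - 108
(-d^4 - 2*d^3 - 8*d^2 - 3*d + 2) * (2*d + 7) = -2*d^5 - 11*d^4 - 30*d^3 - 62*d^2 - 17*d + 14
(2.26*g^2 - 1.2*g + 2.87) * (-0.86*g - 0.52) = -1.9436*g^3 - 0.1432*g^2 - 1.8442*g - 1.4924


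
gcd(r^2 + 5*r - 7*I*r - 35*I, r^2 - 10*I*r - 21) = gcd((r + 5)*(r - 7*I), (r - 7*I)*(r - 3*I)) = r - 7*I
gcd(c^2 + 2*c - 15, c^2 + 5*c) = c + 5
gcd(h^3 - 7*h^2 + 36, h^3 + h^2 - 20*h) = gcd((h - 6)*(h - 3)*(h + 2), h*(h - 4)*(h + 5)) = 1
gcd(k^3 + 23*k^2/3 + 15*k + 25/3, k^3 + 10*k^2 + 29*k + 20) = k^2 + 6*k + 5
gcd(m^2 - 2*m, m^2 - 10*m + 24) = 1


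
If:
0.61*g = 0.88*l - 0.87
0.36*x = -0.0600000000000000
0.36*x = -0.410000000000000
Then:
No Solution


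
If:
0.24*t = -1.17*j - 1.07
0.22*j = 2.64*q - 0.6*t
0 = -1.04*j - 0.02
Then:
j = -0.02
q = -0.99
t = -4.36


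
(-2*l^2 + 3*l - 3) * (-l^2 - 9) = 2*l^4 - 3*l^3 + 21*l^2 - 27*l + 27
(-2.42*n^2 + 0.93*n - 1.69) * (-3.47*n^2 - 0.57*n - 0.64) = 8.3974*n^4 - 1.8477*n^3 + 6.883*n^2 + 0.3681*n + 1.0816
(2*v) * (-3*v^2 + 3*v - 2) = -6*v^3 + 6*v^2 - 4*v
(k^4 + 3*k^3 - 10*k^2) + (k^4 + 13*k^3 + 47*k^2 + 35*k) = 2*k^4 + 16*k^3 + 37*k^2 + 35*k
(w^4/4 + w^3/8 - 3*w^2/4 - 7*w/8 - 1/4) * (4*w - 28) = w^5 - 13*w^4/2 - 13*w^3/2 + 35*w^2/2 + 47*w/2 + 7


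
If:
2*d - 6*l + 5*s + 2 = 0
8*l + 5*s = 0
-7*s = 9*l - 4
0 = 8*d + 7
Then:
No Solution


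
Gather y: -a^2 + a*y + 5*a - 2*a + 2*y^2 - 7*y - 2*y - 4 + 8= -a^2 + 3*a + 2*y^2 + y*(a - 9) + 4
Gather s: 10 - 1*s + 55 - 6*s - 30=35 - 7*s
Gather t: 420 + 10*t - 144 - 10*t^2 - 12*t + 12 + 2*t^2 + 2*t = 288 - 8*t^2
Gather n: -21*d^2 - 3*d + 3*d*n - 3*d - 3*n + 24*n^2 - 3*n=-21*d^2 - 6*d + 24*n^2 + n*(3*d - 6)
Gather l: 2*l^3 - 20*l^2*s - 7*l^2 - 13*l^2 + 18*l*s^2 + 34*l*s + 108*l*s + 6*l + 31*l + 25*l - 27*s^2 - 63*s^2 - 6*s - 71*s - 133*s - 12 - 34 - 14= 2*l^3 + l^2*(-20*s - 20) + l*(18*s^2 + 142*s + 62) - 90*s^2 - 210*s - 60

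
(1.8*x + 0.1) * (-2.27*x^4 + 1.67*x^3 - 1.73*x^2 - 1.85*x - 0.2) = -4.086*x^5 + 2.779*x^4 - 2.947*x^3 - 3.503*x^2 - 0.545*x - 0.02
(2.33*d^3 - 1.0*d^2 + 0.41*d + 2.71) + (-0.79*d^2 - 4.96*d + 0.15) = 2.33*d^3 - 1.79*d^2 - 4.55*d + 2.86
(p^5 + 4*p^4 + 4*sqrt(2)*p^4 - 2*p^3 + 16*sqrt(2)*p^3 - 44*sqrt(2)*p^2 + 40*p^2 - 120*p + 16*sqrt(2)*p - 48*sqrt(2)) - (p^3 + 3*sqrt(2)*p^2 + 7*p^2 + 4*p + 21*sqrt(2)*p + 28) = p^5 + 4*p^4 + 4*sqrt(2)*p^4 - 3*p^3 + 16*sqrt(2)*p^3 - 47*sqrt(2)*p^2 + 33*p^2 - 124*p - 5*sqrt(2)*p - 48*sqrt(2) - 28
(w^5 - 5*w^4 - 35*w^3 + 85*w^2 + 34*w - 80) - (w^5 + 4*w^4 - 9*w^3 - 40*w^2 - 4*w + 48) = -9*w^4 - 26*w^3 + 125*w^2 + 38*w - 128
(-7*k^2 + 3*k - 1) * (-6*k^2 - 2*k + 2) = 42*k^4 - 4*k^3 - 14*k^2 + 8*k - 2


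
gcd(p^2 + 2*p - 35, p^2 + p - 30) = p - 5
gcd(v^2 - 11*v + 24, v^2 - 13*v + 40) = v - 8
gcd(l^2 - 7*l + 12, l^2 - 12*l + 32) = l - 4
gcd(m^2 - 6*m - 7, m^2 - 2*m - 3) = m + 1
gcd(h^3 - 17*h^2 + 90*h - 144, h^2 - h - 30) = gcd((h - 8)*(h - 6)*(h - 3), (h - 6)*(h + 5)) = h - 6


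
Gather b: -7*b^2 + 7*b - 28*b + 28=-7*b^2 - 21*b + 28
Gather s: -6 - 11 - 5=-22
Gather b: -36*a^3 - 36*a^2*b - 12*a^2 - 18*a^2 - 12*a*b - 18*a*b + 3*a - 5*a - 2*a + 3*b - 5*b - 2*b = -36*a^3 - 30*a^2 - 4*a + b*(-36*a^2 - 30*a - 4)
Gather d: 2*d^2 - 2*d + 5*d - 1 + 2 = 2*d^2 + 3*d + 1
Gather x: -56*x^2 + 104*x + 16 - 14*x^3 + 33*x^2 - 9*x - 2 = -14*x^3 - 23*x^2 + 95*x + 14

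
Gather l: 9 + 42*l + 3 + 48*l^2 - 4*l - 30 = 48*l^2 + 38*l - 18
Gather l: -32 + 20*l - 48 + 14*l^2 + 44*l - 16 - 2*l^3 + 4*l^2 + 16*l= -2*l^3 + 18*l^2 + 80*l - 96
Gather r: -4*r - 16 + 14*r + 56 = 10*r + 40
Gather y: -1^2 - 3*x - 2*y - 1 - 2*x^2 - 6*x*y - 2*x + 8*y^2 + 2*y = -2*x^2 - 6*x*y - 5*x + 8*y^2 - 2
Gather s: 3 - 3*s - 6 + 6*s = 3*s - 3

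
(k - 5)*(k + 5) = k^2 - 25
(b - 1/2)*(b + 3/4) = b^2 + b/4 - 3/8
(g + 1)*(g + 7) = g^2 + 8*g + 7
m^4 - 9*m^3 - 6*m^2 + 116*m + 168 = (m - 7)*(m - 6)*(m + 2)^2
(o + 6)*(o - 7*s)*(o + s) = o^3 - 6*o^2*s + 6*o^2 - 7*o*s^2 - 36*o*s - 42*s^2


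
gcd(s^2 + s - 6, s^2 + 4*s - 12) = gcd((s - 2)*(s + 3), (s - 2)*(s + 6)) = s - 2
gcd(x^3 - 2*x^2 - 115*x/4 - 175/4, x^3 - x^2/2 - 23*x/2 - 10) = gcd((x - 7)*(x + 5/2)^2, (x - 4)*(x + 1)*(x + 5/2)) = x + 5/2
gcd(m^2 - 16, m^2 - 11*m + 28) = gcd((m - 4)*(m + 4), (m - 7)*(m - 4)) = m - 4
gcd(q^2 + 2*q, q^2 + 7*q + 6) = 1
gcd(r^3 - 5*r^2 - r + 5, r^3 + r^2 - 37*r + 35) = r^2 - 6*r + 5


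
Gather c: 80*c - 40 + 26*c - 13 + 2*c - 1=108*c - 54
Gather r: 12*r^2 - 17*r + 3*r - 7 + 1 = 12*r^2 - 14*r - 6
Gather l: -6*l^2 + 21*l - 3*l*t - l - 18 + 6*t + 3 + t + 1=-6*l^2 + l*(20 - 3*t) + 7*t - 14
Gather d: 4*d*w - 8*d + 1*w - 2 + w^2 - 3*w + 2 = d*(4*w - 8) + w^2 - 2*w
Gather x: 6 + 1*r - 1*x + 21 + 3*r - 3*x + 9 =4*r - 4*x + 36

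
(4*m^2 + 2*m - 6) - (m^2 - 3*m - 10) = 3*m^2 + 5*m + 4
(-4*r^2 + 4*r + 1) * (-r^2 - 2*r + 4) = 4*r^4 + 4*r^3 - 25*r^2 + 14*r + 4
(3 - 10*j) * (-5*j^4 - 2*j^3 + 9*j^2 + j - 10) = 50*j^5 + 5*j^4 - 96*j^3 + 17*j^2 + 103*j - 30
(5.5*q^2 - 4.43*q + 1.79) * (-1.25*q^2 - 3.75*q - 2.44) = -6.875*q^4 - 15.0875*q^3 + 0.954999999999998*q^2 + 4.0967*q - 4.3676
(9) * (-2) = -18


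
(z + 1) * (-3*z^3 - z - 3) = -3*z^4 - 3*z^3 - z^2 - 4*z - 3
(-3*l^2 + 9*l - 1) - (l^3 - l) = -l^3 - 3*l^2 + 10*l - 1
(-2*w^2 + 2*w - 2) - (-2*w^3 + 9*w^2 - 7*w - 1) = 2*w^3 - 11*w^2 + 9*w - 1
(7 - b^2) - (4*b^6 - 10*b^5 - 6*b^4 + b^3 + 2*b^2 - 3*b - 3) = -4*b^6 + 10*b^5 + 6*b^4 - b^3 - 3*b^2 + 3*b + 10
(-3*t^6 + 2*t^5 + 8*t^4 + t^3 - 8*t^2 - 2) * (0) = 0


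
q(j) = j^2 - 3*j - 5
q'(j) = 2*j - 3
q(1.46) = -7.25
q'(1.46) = -0.08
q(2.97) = -5.09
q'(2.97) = 2.94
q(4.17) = -0.12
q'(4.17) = 5.34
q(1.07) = -7.07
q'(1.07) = -0.86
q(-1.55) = 2.05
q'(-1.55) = -6.10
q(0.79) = -6.75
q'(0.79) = -1.42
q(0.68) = -6.58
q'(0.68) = -1.64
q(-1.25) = 0.31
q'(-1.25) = -5.50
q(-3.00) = 13.00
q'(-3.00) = -9.00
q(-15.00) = 265.00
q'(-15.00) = -33.00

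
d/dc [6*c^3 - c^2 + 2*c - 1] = 18*c^2 - 2*c + 2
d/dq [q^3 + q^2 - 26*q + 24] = 3*q^2 + 2*q - 26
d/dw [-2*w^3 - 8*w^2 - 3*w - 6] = -6*w^2 - 16*w - 3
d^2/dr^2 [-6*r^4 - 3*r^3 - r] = 18*r*(-4*r - 1)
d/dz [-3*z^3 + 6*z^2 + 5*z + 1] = -9*z^2 + 12*z + 5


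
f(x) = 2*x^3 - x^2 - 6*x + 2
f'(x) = 6*x^2 - 2*x - 6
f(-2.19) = -10.66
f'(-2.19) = 27.16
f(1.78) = -0.57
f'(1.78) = 9.45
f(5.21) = 226.44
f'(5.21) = 146.44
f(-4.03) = -120.96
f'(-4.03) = 99.51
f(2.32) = 7.67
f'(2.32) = 21.65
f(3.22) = 39.08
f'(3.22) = 49.77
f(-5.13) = -263.55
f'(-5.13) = 162.16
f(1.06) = -3.10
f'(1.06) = -1.38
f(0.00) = 2.00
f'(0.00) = -6.00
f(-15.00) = -6883.00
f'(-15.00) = 1374.00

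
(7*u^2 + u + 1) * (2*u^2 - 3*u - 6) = 14*u^4 - 19*u^3 - 43*u^2 - 9*u - 6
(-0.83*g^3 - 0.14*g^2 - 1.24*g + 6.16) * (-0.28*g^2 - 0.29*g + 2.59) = 0.2324*g^5 + 0.2799*g^4 - 1.7619*g^3 - 1.7278*g^2 - 4.998*g + 15.9544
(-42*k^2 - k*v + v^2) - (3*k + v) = -42*k^2 - k*v - 3*k + v^2 - v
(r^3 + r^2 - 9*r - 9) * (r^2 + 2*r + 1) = r^5 + 3*r^4 - 6*r^3 - 26*r^2 - 27*r - 9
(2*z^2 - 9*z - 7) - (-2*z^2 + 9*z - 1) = 4*z^2 - 18*z - 6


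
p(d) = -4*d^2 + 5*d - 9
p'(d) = 5 - 8*d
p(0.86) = -7.66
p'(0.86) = -1.88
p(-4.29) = -104.07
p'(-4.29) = 39.32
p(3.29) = -35.85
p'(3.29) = -21.32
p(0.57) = -7.45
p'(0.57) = 0.44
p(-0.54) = -12.87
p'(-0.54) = 9.32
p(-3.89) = -88.98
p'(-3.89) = 36.12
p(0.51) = -7.49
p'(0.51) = 0.92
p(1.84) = -13.34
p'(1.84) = -9.72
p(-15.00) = -984.00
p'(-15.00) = 125.00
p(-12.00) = -645.00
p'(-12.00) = 101.00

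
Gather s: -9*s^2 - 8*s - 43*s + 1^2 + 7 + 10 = -9*s^2 - 51*s + 18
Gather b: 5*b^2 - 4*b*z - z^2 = 5*b^2 - 4*b*z - z^2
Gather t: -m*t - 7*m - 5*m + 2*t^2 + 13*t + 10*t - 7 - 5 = -12*m + 2*t^2 + t*(23 - m) - 12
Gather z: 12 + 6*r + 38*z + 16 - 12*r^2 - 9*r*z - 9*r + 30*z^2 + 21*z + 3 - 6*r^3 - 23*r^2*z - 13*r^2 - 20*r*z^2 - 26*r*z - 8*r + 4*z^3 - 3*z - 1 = -6*r^3 - 25*r^2 - 11*r + 4*z^3 + z^2*(30 - 20*r) + z*(-23*r^2 - 35*r + 56) + 30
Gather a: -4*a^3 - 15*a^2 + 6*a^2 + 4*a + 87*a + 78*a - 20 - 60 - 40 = -4*a^3 - 9*a^2 + 169*a - 120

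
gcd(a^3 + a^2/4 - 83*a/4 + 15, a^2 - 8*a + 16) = a - 4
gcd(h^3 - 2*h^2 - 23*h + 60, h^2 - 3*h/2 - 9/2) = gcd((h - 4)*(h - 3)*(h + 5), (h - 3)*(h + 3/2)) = h - 3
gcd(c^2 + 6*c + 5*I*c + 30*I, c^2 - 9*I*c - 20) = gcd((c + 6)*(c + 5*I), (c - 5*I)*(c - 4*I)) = 1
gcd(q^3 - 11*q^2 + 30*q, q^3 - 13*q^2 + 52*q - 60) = q^2 - 11*q + 30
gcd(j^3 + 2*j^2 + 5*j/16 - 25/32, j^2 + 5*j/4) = j + 5/4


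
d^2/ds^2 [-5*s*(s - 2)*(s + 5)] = -30*s - 30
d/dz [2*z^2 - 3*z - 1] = 4*z - 3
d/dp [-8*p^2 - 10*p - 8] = -16*p - 10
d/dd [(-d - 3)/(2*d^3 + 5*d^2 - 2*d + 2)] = (4*d^3 + 23*d^2 + 30*d - 8)/(4*d^6 + 20*d^5 + 17*d^4 - 12*d^3 + 24*d^2 - 8*d + 4)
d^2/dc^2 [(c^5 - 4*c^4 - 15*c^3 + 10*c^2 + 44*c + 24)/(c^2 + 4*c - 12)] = 2*(3*c^4 + 46*c^3 + 180*c^2 - 216*c - 528)/(c^3 + 18*c^2 + 108*c + 216)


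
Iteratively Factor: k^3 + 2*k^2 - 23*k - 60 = (k + 4)*(k^2 - 2*k - 15) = (k + 3)*(k + 4)*(k - 5)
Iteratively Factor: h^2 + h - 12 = (h - 3)*(h + 4)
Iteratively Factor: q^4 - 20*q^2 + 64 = (q + 4)*(q^3 - 4*q^2 - 4*q + 16) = (q - 2)*(q + 4)*(q^2 - 2*q - 8) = (q - 4)*(q - 2)*(q + 4)*(q + 2)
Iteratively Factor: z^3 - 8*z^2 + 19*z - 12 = (z - 3)*(z^2 - 5*z + 4) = (z - 3)*(z - 1)*(z - 4)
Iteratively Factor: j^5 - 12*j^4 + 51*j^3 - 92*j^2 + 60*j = (j - 2)*(j^4 - 10*j^3 + 31*j^2 - 30*j) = (j - 2)^2*(j^3 - 8*j^2 + 15*j) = j*(j - 2)^2*(j^2 - 8*j + 15) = j*(j - 3)*(j - 2)^2*(j - 5)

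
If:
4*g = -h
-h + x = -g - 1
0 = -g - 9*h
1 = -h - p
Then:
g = 0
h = 0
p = -1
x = -1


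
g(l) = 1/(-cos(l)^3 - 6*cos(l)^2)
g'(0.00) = 0.00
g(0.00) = -0.14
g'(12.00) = 0.28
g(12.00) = -0.21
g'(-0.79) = 0.64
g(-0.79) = -0.30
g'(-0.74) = 0.52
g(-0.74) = -0.27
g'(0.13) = -0.04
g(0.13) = -0.15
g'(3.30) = -0.06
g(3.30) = -0.20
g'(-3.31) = 0.06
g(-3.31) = -0.21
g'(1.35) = -30.40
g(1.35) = -3.35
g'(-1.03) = 2.01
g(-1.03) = -0.58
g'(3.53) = -0.17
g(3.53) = -0.23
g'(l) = (-3*sin(l)*cos(l)^2 - 12*sin(l)*cos(l))/(-cos(l)^3 - 6*cos(l)^2)^2 = -3*(cos(l) + 4)*sin(l)/((cos(l) + 6)^2*cos(l)^3)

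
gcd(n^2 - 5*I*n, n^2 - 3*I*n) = n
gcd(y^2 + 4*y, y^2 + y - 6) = 1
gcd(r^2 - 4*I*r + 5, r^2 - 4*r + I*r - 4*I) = r + I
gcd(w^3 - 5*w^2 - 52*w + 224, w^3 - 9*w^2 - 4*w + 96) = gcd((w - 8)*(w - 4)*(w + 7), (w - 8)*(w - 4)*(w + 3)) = w^2 - 12*w + 32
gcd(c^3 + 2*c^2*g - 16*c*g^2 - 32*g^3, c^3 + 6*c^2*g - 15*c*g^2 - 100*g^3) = c - 4*g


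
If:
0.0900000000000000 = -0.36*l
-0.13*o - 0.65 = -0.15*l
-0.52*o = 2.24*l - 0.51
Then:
No Solution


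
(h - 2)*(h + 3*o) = h^2 + 3*h*o - 2*h - 6*o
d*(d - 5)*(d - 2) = d^3 - 7*d^2 + 10*d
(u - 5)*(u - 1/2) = u^2 - 11*u/2 + 5/2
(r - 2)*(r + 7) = r^2 + 5*r - 14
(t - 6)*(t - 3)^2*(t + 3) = t^4 - 9*t^3 + 9*t^2 + 81*t - 162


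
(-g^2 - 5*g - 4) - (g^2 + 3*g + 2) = -2*g^2 - 8*g - 6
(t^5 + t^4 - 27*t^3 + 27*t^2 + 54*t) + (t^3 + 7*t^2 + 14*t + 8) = t^5 + t^4 - 26*t^3 + 34*t^2 + 68*t + 8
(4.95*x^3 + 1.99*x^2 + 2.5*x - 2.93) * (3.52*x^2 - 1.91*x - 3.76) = 17.424*x^5 - 2.4497*x^4 - 13.6129*x^3 - 22.571*x^2 - 3.8037*x + 11.0168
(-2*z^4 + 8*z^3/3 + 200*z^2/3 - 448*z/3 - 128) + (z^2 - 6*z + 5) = -2*z^4 + 8*z^3/3 + 203*z^2/3 - 466*z/3 - 123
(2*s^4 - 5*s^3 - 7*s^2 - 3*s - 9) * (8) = 16*s^4 - 40*s^3 - 56*s^2 - 24*s - 72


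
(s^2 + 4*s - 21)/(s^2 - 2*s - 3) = (s + 7)/(s + 1)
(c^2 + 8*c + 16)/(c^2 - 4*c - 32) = (c + 4)/(c - 8)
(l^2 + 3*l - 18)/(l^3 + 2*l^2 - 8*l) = (l^2 + 3*l - 18)/(l*(l^2 + 2*l - 8))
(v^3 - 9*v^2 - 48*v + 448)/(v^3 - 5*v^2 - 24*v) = (v^2 - v - 56)/(v*(v + 3))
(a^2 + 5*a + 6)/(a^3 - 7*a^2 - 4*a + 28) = (a + 3)/(a^2 - 9*a + 14)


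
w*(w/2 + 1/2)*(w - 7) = w^3/2 - 3*w^2 - 7*w/2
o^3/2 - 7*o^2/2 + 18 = (o/2 + 1)*(o - 6)*(o - 3)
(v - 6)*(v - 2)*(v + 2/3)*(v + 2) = v^4 - 16*v^3/3 - 8*v^2 + 64*v/3 + 16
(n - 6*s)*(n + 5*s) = n^2 - n*s - 30*s^2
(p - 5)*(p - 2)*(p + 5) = p^3 - 2*p^2 - 25*p + 50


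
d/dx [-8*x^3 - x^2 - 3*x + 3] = -24*x^2 - 2*x - 3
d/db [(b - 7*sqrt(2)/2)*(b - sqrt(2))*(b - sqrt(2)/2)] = 3*b^2 - 10*sqrt(2)*b + 23/2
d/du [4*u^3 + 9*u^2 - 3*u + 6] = 12*u^2 + 18*u - 3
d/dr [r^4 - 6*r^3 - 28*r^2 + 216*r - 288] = 4*r^3 - 18*r^2 - 56*r + 216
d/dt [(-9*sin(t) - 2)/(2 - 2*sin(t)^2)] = (-4*sin(t) + 9*cos(t)^2 - 18)/(2*cos(t)^3)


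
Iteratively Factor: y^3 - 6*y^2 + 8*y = (y)*(y^2 - 6*y + 8) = y*(y - 2)*(y - 4)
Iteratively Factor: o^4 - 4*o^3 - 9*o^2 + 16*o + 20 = (o - 2)*(o^3 - 2*o^2 - 13*o - 10) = (o - 2)*(o + 1)*(o^2 - 3*o - 10) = (o - 5)*(o - 2)*(o + 1)*(o + 2)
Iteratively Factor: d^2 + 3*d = (d + 3)*(d)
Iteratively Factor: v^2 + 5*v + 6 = (v + 2)*(v + 3)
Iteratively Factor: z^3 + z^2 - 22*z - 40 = (z - 5)*(z^2 + 6*z + 8) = (z - 5)*(z + 2)*(z + 4)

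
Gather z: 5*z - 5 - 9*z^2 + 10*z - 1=-9*z^2 + 15*z - 6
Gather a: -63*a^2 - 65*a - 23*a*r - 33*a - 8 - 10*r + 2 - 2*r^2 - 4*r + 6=-63*a^2 + a*(-23*r - 98) - 2*r^2 - 14*r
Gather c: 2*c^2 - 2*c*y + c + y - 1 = 2*c^2 + c*(1 - 2*y) + y - 1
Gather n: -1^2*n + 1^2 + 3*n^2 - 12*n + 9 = 3*n^2 - 13*n + 10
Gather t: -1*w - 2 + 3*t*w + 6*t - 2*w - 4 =t*(3*w + 6) - 3*w - 6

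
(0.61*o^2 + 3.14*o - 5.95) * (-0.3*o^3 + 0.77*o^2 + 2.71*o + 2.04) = -0.183*o^5 - 0.4723*o^4 + 5.8559*o^3 + 5.1723*o^2 - 9.7189*o - 12.138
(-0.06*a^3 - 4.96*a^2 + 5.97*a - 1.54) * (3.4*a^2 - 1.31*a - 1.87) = -0.204*a^5 - 16.7854*a^4 + 26.9078*a^3 - 3.7815*a^2 - 9.1465*a + 2.8798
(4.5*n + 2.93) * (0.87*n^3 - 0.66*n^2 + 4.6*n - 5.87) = 3.915*n^4 - 0.4209*n^3 + 18.7662*n^2 - 12.937*n - 17.1991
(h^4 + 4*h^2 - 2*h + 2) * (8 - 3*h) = -3*h^5 + 8*h^4 - 12*h^3 + 38*h^2 - 22*h + 16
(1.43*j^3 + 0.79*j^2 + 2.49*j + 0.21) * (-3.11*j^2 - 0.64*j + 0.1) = -4.4473*j^5 - 3.3721*j^4 - 8.1065*j^3 - 2.1677*j^2 + 0.1146*j + 0.021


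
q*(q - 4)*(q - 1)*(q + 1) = q^4 - 4*q^3 - q^2 + 4*q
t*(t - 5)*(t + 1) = t^3 - 4*t^2 - 5*t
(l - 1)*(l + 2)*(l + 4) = l^3 + 5*l^2 + 2*l - 8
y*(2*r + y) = 2*r*y + y^2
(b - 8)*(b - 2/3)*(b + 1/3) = b^3 - 25*b^2/3 + 22*b/9 + 16/9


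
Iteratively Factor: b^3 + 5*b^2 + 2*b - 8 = (b - 1)*(b^2 + 6*b + 8) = (b - 1)*(b + 2)*(b + 4)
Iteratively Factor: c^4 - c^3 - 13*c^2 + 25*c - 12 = (c + 4)*(c^3 - 5*c^2 + 7*c - 3) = (c - 1)*(c + 4)*(c^2 - 4*c + 3) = (c - 1)^2*(c + 4)*(c - 3)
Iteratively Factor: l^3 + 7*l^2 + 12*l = (l + 4)*(l^2 + 3*l) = l*(l + 4)*(l + 3)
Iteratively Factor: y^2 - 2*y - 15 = (y + 3)*(y - 5)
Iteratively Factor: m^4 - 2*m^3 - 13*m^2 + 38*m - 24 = (m - 2)*(m^3 - 13*m + 12) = (m - 2)*(m - 1)*(m^2 + m - 12) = (m - 2)*(m - 1)*(m + 4)*(m - 3)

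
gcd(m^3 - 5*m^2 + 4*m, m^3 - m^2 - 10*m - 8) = m - 4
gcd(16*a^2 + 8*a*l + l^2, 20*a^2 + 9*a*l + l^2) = 4*a + l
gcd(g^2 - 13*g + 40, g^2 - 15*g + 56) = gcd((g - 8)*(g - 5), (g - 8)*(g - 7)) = g - 8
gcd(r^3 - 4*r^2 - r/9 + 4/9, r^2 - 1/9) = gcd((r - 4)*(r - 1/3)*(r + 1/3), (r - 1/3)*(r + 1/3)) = r^2 - 1/9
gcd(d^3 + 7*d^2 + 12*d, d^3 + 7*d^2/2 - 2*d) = d^2 + 4*d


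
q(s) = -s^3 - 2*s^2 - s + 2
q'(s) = -3*s^2 - 4*s - 1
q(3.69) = -79.17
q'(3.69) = -56.61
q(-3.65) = 27.63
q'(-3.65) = -26.37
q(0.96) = -1.69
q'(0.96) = -7.60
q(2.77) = -37.37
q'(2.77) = -35.10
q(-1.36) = 2.18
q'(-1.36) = -1.11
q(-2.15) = 4.84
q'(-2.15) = -6.27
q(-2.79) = 10.94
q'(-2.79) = -13.19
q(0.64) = 0.28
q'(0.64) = -4.79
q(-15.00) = 2942.00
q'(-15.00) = -616.00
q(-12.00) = 1454.00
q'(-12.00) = -385.00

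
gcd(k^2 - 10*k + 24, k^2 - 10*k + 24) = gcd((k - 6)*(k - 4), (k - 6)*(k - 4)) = k^2 - 10*k + 24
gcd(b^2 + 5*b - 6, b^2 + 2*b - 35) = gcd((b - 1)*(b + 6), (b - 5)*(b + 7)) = 1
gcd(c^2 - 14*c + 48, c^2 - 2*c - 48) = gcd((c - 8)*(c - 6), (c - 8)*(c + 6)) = c - 8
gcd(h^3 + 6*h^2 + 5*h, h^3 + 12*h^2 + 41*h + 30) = h^2 + 6*h + 5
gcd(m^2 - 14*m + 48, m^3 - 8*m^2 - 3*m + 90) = m - 6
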